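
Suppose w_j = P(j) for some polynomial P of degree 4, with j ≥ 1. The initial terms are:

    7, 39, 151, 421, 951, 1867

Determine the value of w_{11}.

1st diffs: 32, 112, 270, 530, 916.
2nd diffs: 80, 158, 260, 386.
3rd diffs: 78, 102, 126.
4th diffs: 24, 24 (constant).
Newton forward-difference form: w_j = 7 + 32·C(j-1,1) + 80·C(j-1,2) + 78·C(j-1,3) + 24·C(j-1,4).
At j = 11: j-1 = 10, so w_{11} = 7 + 320 + 3600 + 9360 + 5040 = 18327.

18327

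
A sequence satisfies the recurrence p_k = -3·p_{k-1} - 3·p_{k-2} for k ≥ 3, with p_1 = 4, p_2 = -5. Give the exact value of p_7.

-108

Step forward from the initial values:
p_3 = 3, p_4 = 6, p_5 = -27, p_6 = 63, p_7 = -108.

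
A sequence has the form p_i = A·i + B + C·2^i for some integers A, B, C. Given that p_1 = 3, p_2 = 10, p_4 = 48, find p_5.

97

Plug in i = 1, 2, 4: A + B + 2C = 3; 2A + B + 4C = 10; 4A + B + 16C = 48.
Subtracting the first from the second: A + 2C = 7.
Subtracting the second from the third: 2A + 12C = 38.
Solving: C = 3, A = 1, then B = -4.
Hence p_5 = 1·5 + (-4) + 3·32 = 97.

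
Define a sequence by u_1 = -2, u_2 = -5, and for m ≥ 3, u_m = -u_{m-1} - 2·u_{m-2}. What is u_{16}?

Applying the relation repeatedly:
u_3 = 9  u_4 = 1  u_5 = -19  …  u_{13} = 317  u_{14} = -175  u_{15} = -459  u_{16} = 809.

809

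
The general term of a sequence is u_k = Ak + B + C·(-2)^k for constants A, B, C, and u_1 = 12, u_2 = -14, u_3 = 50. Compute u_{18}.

Plug in k = 1, 2, 3: A + B - 2C = 12; 2A + B + 4C = -14; 3A + B - 8C = 50.
Subtracting the first from the second: A + 6C = -26.
Subtracting the second from the third: A - 12C = 64.
Solving: C = -5, A = 4, then B = -2.
So u_k = 4·k + (-2) + (-5)·(-2)^k; at k=18 this is -1310650.

-1310650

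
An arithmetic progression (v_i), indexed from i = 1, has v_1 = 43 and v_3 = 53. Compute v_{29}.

183

Common difference d = (53 - 43) / (3 - 1) = 5.
v_i = 43 + (i - 1)·5.
v_{29} = 43 + 28·5 = 183.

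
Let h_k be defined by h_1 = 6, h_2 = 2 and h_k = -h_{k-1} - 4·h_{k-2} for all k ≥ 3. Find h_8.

Step forward from the initial values:
h_3 = -26, h_4 = 18, h_5 = 86, h_6 = -158, h_7 = -186, h_8 = 818.

818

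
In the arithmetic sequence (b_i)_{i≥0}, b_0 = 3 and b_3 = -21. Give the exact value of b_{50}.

Common difference d = (-21 - 3) / (3 - 0) = -8.
b_i = 3 + (i - 0)·(-8).
b_{50} = 3 + 50·(-8) = -397.

-397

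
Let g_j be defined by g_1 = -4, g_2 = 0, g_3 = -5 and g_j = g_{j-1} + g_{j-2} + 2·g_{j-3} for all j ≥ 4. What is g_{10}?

-661

Applying the relation repeatedly:
g_4 = -13; g_5 = -18; g_6 = -41; g_7 = -85; g_8 = -162; g_9 = -329; g_{10} = -661.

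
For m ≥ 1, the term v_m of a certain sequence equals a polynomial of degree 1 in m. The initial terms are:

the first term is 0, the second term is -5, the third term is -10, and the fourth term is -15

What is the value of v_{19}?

-90

1st diffs: -5, -5, -5 (constant).
So v_m = -5m + 5.
Evaluating at m = 19 gives v_{19} = -90.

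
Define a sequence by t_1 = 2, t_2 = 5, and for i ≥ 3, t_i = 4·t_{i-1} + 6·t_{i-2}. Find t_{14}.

Step forward from the initial values:
t_3 = 32; t_4 = 158; t_5 = 824; …; t_{11} = 15565568; t_{12} = 80353760; t_{13} = 414808448; t_{14} = 2141356352.

2141356352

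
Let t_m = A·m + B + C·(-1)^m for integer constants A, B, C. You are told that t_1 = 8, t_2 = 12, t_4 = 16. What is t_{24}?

Plug in m = 1, 2, 4: A + B - C = 8; 2A + B + C = 12; 4A + B + C = 16.
Subtracting the first from the second: A + 2C = 4.
Subtracting the second from the third: 2A = 4.
Solving: C = 1, A = 2, then B = 7.
Hence t_{24} = 2·24 + 7 + 1·1 = 56.

56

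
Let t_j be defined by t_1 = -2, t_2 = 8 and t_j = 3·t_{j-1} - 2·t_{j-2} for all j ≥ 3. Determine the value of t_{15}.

Applying the relation repeatedly:
t_3 = 28  t_4 = 68  t_5 = 148  …  t_{12} = 20468  t_{13} = 40948  t_{14} = 81908  t_{15} = 163828.
(Characteristic roots are 2 and 1.)

163828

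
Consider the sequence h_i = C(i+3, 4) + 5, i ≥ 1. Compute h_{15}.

C(18, 4) = 3060, so h_{15} = 3065.

3065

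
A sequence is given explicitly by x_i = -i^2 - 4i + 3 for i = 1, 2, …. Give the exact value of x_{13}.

-218

x_{13} = -1·13^2 - 4·13 + 3 = -218.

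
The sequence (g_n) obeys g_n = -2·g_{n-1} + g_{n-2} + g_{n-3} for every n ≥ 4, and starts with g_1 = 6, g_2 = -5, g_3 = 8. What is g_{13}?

21079

g_4 = -15, g_5 = 33, g_6 = -73, g_7 = 164, g_8 = -368, g_9 = 827, g_{10} = -1858, g_{11} = 4175, g_{12} = -9381, g_{13} = 21079.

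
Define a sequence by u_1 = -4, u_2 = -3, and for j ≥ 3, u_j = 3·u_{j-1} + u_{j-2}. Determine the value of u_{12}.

Applying the relation repeatedly:
u_3 = -13; u_4 = -42; u_5 = -139; u_6 = -459; u_7 = -1516; u_8 = -5007; u_9 = -16537; u_{10} = -54618; u_{11} = -180391; u_{12} = -595791.

-595791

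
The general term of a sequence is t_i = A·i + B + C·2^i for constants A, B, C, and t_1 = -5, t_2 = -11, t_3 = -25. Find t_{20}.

-4194263

The three given values yield: A + B + 2C = -5; 2A + B + 4C = -11; 3A + B + 8C = -25.
Subtracting the first from the second: A + 2C = -6.
Subtracting the second from the third: A + 4C = -14.
Solving: C = -4, A = 2, then B = 1.
Hence t_{20} = 2·20 + 1 + (-4)·1048576 = -4194263.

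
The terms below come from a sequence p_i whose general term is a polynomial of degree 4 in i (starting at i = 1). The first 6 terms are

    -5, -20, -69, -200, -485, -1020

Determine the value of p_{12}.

1st diffs: -15, -49, -131, -285, -535.
2nd diffs: -34, -82, -154, -250.
3rd diffs: -48, -72, -96.
4th diffs: -24, -24 (constant).
Newton forward-difference form: p_i = -5 + (-15)·C(i-1,1) + (-34)·C(i-1,2) + (-48)·C(i-1,3) + (-24)·C(i-1,4).
At i = 12: i-1 = 11, so p_{12} = -5 - 165 - 1870 - 7920 - 7920 = -17880.

-17880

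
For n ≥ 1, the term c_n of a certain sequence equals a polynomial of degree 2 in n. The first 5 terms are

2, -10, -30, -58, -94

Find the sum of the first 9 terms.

1st diffs: -12, -20, -28, -36.
2nd diffs: -8, -8, -8 (constant).
Newton forward-difference form: c_n = 2 + (-12)·C(n-1,1) + (-8)·C(n-1,2).
Continuing: -138, -190, -250, -318.
Summing n = 1..9 (9 terms) gives -1086.

-1086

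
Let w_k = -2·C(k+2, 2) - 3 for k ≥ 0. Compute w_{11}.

C(13, 2) = 78, so w_{11} = -159.

-159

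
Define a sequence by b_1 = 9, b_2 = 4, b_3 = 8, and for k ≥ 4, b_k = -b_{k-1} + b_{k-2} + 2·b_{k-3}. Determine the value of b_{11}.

b_4 = 14  b_5 = 2  b_6 = 28  b_7 = 2  b_8 = 30  b_9 = 28  b_{10} = 6  b_{11} = 82.

82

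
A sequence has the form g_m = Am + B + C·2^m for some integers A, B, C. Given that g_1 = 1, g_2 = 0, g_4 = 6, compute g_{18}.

At m = 1, 2, 4: A + B + 2C = 1; 2A + B + 4C = 0; 4A + B + 16C = 6.
Subtracting the first from the second: A + 2C = -1.
Subtracting the second from the third: 2A + 12C = 6.
Solving: C = 1, A = -3, then B = 2.
Hence g_{18} = -3·18 + 2 + 1·262144 = 262092.

262092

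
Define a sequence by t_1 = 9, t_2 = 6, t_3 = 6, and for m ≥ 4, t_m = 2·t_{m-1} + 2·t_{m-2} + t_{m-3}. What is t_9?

Compute successive terms:
t_4 = 33  t_5 = 84  t_6 = 240  t_7 = 681  t_8 = 1926  t_9 = 5454.

5454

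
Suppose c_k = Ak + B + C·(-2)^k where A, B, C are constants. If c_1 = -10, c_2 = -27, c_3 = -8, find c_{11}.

At k = 1, 2, 3: A + B - 2C = -10; 2A + B + 4C = -27; 3A + B - 8C = -8.
Subtracting the first from the second: A + 6C = -17.
Subtracting the second from the third: A - 12C = 19.
Solving: C = -2, A = -5, then B = -9.
Therefore c_{11} = -55 + (-9) + (-2)·(-2048) = 4032.

4032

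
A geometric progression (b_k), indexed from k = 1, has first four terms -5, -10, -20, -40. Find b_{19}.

-1310720

Common ratio r = 2.
b_k = (-5)·2^(k-1).
b_{19} = (-5)·2^18 = -1310720.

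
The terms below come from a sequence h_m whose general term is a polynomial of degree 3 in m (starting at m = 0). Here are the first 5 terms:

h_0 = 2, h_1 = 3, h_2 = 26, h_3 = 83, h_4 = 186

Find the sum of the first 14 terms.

20139

1st diffs: 1, 23, 57, 103.
2nd diffs: 22, 34, 46.
3rd diffs: 12, 12 (constant).
Newton forward-difference form: h_m = 2 + 1·C(m,1) + 22·C(m,2) + 12·C(m,3).
Continuing: …, 347, 578, 891, 1298, …, h_{13} = 5163.
Summing m = 0..13 (14 terms) gives 20139.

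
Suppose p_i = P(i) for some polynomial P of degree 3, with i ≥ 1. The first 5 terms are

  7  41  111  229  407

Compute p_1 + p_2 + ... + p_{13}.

1st diffs: 34, 70, 118, 178.
2nd diffs: 36, 48, 60.
3rd diffs: 12, 12 (constant).
Newton forward-difference form: p_i = 7 + 34·C(i-1,1) + 36·C(i-1,2) + 12·C(i-1,3).
Continuing: …, 657, 991, 1421, 1959, …, p_{13} = 5431.
Summing i = 1..13 (13 terms) gives 21619.

21619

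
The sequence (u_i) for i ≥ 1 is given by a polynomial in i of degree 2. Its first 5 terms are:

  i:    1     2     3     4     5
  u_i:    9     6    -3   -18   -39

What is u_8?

-138

1st diffs: -3, -9, -15, -21.
2nd diffs: -6, -6, -6 (constant).
So u_i = -3i^2 + 6i + 6.
Evaluating at i = 8 gives u_8 = -138.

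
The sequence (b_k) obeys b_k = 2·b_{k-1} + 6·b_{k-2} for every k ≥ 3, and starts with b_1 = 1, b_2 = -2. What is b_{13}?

-368704

Step forward from the initial values:
b_3 = 2  b_4 = -8  b_5 = -4  …  b_{10} = -7712  b_{11} = -27616  b_{12} = -101504  b_{13} = -368704.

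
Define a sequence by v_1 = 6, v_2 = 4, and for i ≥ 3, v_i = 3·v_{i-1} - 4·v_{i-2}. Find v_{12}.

Applying the relation repeatedly:
v_3 = -12; v_4 = -52; v_5 = -108; v_6 = -116; v_7 = 84; v_8 = 716; v_9 = 1812; v_{10} = 2572; v_{11} = 468; v_{12} = -8884.

-8884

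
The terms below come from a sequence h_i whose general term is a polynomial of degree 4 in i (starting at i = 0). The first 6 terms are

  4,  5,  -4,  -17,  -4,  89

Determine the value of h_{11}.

8375

1st diffs: 1, -9, -13, 13, 93.
2nd diffs: -10, -4, 26, 80.
3rd diffs: 6, 30, 54.
4th diffs: 24, 24 (constant).
Newton forward-difference form: h_i = 4 + 1·C(i,1) + (-10)·C(i,2) + 6·C(i,3) + 24·C(i,4).
At i = 11: i = 11, so h_{11} = 4 + 11 - 550 + 990 + 7920 = 8375.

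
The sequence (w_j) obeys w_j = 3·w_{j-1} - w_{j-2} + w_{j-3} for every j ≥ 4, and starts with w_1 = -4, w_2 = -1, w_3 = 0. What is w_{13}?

-33406

Step forward from the initial values:
w_4 = -3; w_5 = -10; w_6 = -27; w_7 = -74; w_8 = -205; w_9 = -568; w_{10} = -1573; w_{11} = -4356; w_{12} = -12063; w_{13} = -33406.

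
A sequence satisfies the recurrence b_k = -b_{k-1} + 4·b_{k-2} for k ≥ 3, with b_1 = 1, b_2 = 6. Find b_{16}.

1445626

b_3 = -2;  b_4 = 26;  b_5 = -34;  …;  b_{13} = -85474;  b_{14} = 220746;  b_{15} = -562642;  b_{16} = 1445626.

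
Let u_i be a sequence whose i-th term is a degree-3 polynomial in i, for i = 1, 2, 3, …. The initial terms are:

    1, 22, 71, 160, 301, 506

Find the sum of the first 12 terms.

13498

1st diffs: 21, 49, 89, 141, 205.
2nd diffs: 28, 40, 52, 64.
3rd diffs: 12, 12, 12 (constant).
Newton forward-difference form: u_i = 1 + 21·C(i-1,1) + 28·C(i-1,2) + 12·C(i-1,3).
Continuing: …, 787, 1156, 1625, 2206, …, u_{12} = 3752.
Summing i = 1..12 (12 terms) gives 13498.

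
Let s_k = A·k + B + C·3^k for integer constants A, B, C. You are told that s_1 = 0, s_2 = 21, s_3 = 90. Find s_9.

Plug in k = 1, 2, 3: A + B + 3C = 0; 2A + B + 9C = 21; 3A + B + 27C = 90.
Subtracting the first from the second: A + 6C = 21.
Subtracting the second from the third: A + 18C = 69.
Solving: C = 4, A = -3, then B = -9.
So s_k = -3·k + (-9) + 4·3^k; at k=9 this is 78696.

78696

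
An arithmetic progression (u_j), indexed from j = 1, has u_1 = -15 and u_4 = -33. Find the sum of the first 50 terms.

Common difference d = (-33 - (-15)) / (4 - 1) = -6.
u_j = -15 + (j - 1)·(-6).
u_{50} = -309; S = 50·(-15 + (-309))/2 = -8100.

-8100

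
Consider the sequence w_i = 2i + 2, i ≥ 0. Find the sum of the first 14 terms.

Over i = 0..13: Σi = 91.
Total = (2)·91 + (2)·14 = 210.

210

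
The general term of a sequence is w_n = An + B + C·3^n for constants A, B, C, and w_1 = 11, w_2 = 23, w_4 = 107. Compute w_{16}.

Plug in n = 1, 2, 4: A + B + 3C = 11; 2A + B + 9C = 23; 4A + B + 81C = 107.
Subtracting the first from the second: A + 6C = 12.
Subtracting the second from the third: 2A + 72C = 84.
Solving: C = 1, A = 6, then B = 2.
So w_n = 6·n + 2 + 1·3^n; at n=16 this is 43046819.

43046819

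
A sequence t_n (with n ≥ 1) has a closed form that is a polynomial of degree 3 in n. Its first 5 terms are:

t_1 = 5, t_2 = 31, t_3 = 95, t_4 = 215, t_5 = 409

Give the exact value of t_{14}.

1st diffs: 26, 64, 120, 194.
2nd diffs: 38, 56, 74.
3rd diffs: 18, 18 (constant).
So t_n = 3n^3 + n^2 + 2n - 1.
Evaluating at n = 14 gives t_{14} = 8455.

8455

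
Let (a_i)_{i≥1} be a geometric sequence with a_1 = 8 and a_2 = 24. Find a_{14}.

12754584

Common ratio r = 3.
a_i = 8·3^(i-1).
a_{14} = 8·3^13 = 12754584.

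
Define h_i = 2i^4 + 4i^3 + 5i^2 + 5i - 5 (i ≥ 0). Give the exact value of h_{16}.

h_{16} = 2·16^4 + 4·16^3 + 5·16^2 + 5·16 - 5 = 148811.

148811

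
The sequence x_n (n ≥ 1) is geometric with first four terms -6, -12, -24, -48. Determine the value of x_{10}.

-3072

Common ratio r = 2.
x_n = (-6)·2^(n-1).
x_{10} = (-6)·2^9 = -3072.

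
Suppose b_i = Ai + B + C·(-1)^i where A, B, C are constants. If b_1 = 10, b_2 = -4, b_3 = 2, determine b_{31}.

At i = 1, 2, 3: A + B - C = 10; 2A + B + C = -4; 3A + B - C = 2.
Subtracting the first from the second: A + 2C = -14.
Subtracting the second from the third: A - 2C = 6.
Solving: C = -5, A = -4, then B = 9.
Therefore b_{31} = -124 + 9 + (-5)·(-1) = -110.

-110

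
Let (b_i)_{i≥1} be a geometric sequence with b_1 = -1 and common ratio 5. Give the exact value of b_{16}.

b_i = (-1)·5^(i-1).
b_{16} = (-1)·5^15 = -30517578125.

-30517578125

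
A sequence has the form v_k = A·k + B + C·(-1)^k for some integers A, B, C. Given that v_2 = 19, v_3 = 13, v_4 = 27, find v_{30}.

131

At k = 2, 3, 4: 2A + B + C = 19; 3A + B - C = 13; 4A + B + C = 27.
Subtracting the first from the second: A - 2C = -6.
Subtracting the second from the third: A + 2C = 14.
Solving: C = 5, A = 4, then B = 6.
So v_k = 4·k + 6 + 5·(-1)^k; at k=30 this is 131.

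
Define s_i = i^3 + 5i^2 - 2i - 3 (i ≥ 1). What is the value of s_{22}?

s_{22} = 1·22^3 + 5·22^2 - 2·22 - 3 = 13021.

13021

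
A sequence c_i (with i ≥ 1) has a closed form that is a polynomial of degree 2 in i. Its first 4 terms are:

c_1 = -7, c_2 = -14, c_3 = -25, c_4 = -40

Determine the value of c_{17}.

1st diffs: -7, -11, -15.
2nd diffs: -4, -4 (constant).
So c_i = -2i^2 - i - 4.
Evaluating at i = 17 gives c_{17} = -599.

-599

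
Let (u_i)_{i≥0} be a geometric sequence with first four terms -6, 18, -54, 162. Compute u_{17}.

774840978

Common ratio r = -3.
u_i = (-6)·(-3)^(i-0).
u_{17} = (-6)·(-3)^17 = 774840978.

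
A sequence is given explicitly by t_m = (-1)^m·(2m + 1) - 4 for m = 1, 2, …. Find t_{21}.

-47

(-1)^21 = -1; 2m + 1 at m=21 is 43; so t_{21} = -47.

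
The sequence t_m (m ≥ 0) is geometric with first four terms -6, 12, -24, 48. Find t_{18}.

-1572864

Common ratio r = -2.
t_m = (-6)·(-2)^(m-0).
t_{18} = (-6)·(-2)^18 = -1572864.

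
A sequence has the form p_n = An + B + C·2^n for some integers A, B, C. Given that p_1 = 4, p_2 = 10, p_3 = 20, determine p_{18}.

524322

Write the equations: A + B + 2C = 4; 2A + B + 4C = 10; 3A + B + 8C = 20.
Subtracting the first from the second: A + 2C = 6.
Subtracting the second from the third: A + 4C = 10.
Solving: C = 2, A = 2, then B = -2.
So p_n = 2·n + (-2) + 2·2^n; at n=18 this is 524322.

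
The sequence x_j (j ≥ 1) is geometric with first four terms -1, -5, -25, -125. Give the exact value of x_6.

Common ratio r = 5.
x_j = (-1)·5^(j-1).
x_6 = (-1)·5^5 = -3125.

-3125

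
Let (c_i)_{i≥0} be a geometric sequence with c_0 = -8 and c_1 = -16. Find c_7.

-1024

Common ratio r = 2.
c_i = (-8)·2^(i-0).
c_7 = (-8)·2^7 = -1024.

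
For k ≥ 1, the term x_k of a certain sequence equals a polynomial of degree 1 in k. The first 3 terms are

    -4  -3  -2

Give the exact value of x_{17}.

1st diffs: 1, 1 (constant).
So x_k = k - 5.
Evaluating at k = 17 gives x_{17} = 12.

12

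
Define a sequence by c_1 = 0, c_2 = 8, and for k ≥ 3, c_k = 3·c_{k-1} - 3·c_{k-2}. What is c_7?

Compute successive terms:
c_3 = 24;  c_4 = 48;  c_5 = 72;  c_6 = 72;  c_7 = 0.

0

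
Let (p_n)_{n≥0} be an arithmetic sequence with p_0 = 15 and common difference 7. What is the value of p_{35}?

260

p_n = 15 + (n - 0)·7.
p_{35} = 15 + 35·7 = 260.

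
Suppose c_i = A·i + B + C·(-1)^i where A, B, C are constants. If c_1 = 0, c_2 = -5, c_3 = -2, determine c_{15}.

-14

The three given values yield: A + B - C = 0; 2A + B + C = -5; 3A + B - C = -2.
Subtracting the first from the second: A + 2C = -5.
Subtracting the second from the third: A - 2C = 3.
Solving: C = -2, A = -1, then B = -1.
Hence c_{15} = -1·15 + (-1) + (-2)·(-1) = -14.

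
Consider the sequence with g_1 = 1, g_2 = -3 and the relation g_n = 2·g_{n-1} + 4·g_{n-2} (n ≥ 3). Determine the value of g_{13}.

-520192

Iterate the recurrence:
g_3 = -2; g_4 = -16; g_5 = -40; …; g_{10} = -15360; g_{11} = -49664; g_{12} = -160768; g_{13} = -520192.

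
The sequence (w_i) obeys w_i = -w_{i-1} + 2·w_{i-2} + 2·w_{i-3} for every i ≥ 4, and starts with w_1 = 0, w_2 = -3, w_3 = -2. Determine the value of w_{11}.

w_4 = -4;  w_5 = -6;  w_6 = -6;  w_7 = -14;  w_8 = -10;  w_9 = -30;  w_{10} = -18;  w_{11} = -62.

-62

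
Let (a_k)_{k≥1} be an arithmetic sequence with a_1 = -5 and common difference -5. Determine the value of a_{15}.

-75

a_k = -5 + (k - 1)·(-5).
a_{15} = -5 + 14·(-5) = -75.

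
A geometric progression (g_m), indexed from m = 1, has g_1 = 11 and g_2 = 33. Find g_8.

Common ratio r = 3.
g_m = 11·3^(m-1).
g_8 = 11·3^7 = 24057.

24057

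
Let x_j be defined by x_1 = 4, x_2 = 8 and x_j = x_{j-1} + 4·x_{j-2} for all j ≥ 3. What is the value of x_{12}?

Compute successive terms:
x_3 = 24, x_4 = 56, x_5 = 152, x_6 = 376, x_7 = 984, x_8 = 2488, x_9 = 6424, x_{10} = 16376, x_{11} = 42072, x_{12} = 107576.

107576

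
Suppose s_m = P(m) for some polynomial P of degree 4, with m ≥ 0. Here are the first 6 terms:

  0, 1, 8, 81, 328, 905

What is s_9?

11313

1st diffs: 1, 7, 73, 247, 577.
2nd diffs: 6, 66, 174, 330.
3rd diffs: 60, 108, 156.
4th diffs: 48, 48 (constant).
Newton forward-difference form: s_m = 1·C(m,1) + 6·C(m,2) + 60·C(m,3) + 48·C(m,4).
At m = 9: m = 9, so s_9 = 9 + 216 + 5040 + 6048 = 11313.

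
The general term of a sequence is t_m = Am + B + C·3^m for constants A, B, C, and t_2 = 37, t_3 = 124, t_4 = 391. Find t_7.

At m = 2, 3, 4: 2A + B + 9C = 37; 3A + B + 27C = 124; 4A + B + 81C = 391.
Subtracting the first from the second: A + 18C = 87.
Subtracting the second from the third: A + 54C = 267.
Solving: C = 5, A = -3, then B = -2.
Therefore t_7 = -21 + (-2) + 5·2187 = 10912.

10912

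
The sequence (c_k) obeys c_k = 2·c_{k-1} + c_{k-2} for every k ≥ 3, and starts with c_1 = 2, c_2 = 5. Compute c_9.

Step forward from the initial values:
c_3 = 12  c_4 = 29  c_5 = 70  c_6 = 169  c_7 = 408  c_8 = 985  c_9 = 2378.

2378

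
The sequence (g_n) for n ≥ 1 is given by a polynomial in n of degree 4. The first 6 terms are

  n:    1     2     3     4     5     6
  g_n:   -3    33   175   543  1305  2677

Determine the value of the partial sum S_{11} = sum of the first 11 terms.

81213

1st diffs: 36, 142, 368, 762, 1372.
2nd diffs: 106, 226, 394, 610.
3rd diffs: 120, 168, 216.
4th diffs: 48, 48 (constant).
Newton forward-difference form: g_n = -3 + 36·C(n-1,1) + 106·C(n-1,2) + 120·C(n-1,3) + 48·C(n-1,4).
Continuing: …, 4923, 8355, 13333, 20265, …, g_{11} = 29607.
Summing n = 1..11 (11 terms) gives 81213.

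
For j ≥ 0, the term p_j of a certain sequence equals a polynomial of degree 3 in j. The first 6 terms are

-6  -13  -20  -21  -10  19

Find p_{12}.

1st diffs: -7, -7, -1, 11, 29.
2nd diffs: 0, 6, 12, 18.
3rd diffs: 6, 6, 6 (constant).
So p_j = j^3 - 3j^2 - 5j - 6.
Evaluating at j = 12 gives p_{12} = 1230.

1230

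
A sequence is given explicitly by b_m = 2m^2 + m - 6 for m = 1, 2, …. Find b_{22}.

b_{22} = 2·22^2 + 1·22 - 6 = 984.

984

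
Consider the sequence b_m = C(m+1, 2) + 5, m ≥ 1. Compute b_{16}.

141

C(17, 2) = 136, so b_{16} = 141.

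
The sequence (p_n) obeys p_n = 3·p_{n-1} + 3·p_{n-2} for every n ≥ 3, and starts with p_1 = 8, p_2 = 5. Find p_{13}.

Applying the relation repeatedly:
p_3 = 39, p_4 = 132, p_5 = 513, …, p_{10} = 400140, p_{11} = 1517049, p_{12} = 5751567, p_{13} = 21805848.

21805848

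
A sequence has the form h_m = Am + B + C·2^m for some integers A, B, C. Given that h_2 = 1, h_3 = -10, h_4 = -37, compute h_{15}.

Write the equations: 2A + B + 4C = 1; 3A + B + 8C = -10; 4A + B + 16C = -37.
Subtracting the first from the second: A + 4C = -11.
Subtracting the second from the third: A + 8C = -27.
Solving: C = -4, A = 5, then B = 7.
Hence h_{15} = 5·15 + 7 + (-4)·32768 = -130990.

-130990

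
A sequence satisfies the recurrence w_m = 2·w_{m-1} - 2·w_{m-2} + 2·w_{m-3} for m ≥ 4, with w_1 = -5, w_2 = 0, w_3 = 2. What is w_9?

Iterate the recurrence:
w_4 = -6; w_5 = -16; w_6 = -16; w_7 = -12; w_8 = -24; w_9 = -56.

-56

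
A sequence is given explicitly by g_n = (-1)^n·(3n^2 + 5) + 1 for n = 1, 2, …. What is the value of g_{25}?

(-1)^25 = -1; 3n^2 + 5 at n=25 is 1880; so g_{25} = -1879.

-1879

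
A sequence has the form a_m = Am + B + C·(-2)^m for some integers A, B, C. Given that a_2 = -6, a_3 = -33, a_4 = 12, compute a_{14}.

At m = 2, 3, 4: 2A + B + 4C = -6; 3A + B - 8C = -33; 4A + B + 16C = 12.
Subtracting the first from the second: A - 12C = -27.
Subtracting the second from the third: A + 24C = 45.
Solving: C = 2, A = -3, then B = -8.
Therefore a_{14} = -42 + (-8) + 2·16384 = 32718.

32718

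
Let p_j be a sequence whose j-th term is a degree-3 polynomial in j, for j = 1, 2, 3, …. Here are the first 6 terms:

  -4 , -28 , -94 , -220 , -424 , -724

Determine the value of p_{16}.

1st diffs: -24, -66, -126, -204, -300.
2nd diffs: -42, -60, -78, -96.
3rd diffs: -18, -18, -18 (constant).
So p_j = -3j^3 - 3j^2 + 6j - 4.
Evaluating at j = 16 gives p_{16} = -12964.

-12964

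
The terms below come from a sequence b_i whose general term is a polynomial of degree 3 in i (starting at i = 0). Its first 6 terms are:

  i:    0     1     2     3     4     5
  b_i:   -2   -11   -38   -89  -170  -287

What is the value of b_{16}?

-5666

1st diffs: -9, -27, -51, -81, -117.
2nd diffs: -18, -24, -30, -36.
3rd diffs: -6, -6, -6 (constant).
Newton forward-difference form: b_i = -2 + (-9)·C(i,1) + (-18)·C(i,2) + (-6)·C(i,3).
At i = 16: i = 16, so b_{16} = -2 - 144 - 2160 - 3360 = -5666.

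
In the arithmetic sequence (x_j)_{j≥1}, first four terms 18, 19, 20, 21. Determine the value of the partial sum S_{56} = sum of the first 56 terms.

2548

Common difference d = 1.
x_j = 18 + (j - 1)·1.
x_{56} = 73; S = 56·(18 + 73)/2 = 2548.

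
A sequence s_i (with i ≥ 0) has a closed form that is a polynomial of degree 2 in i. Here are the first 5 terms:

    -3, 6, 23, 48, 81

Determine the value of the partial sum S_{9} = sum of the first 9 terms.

969

1st diffs: 9, 17, 25, 33.
2nd diffs: 8, 8, 8 (constant).
Newton forward-difference form: s_i = -3 + 9·C(i,1) + 8·C(i,2).
Continuing: 122, 171, 228, 293.
Summing i = 0..8 (9 terms) gives 969.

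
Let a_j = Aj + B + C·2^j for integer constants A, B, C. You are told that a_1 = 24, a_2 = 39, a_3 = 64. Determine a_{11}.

10304

At j = 1, 2, 3: A + B + 2C = 24; 2A + B + 4C = 39; 3A + B + 8C = 64.
Subtracting the first from the second: A + 2C = 15.
Subtracting the second from the third: A + 4C = 25.
Solving: C = 5, A = 5, then B = 9.
Hence a_{11} = 5·11 + 9 + 5·2048 = 10304.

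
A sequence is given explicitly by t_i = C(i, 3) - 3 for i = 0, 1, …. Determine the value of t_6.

C(6, 3) = 20, so t_6 = 17.

17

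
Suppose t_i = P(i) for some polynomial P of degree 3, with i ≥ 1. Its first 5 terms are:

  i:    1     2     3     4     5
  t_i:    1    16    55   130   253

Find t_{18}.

1st diffs: 15, 39, 75, 123.
2nd diffs: 24, 36, 48.
3rd diffs: 12, 12 (constant).
So t_i = 2i^3 + i - 2.
Evaluating at i = 18 gives t_{18} = 11680.

11680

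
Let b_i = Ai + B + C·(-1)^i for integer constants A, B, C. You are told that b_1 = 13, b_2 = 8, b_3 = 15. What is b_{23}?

Plug in i = 1, 2, 3: A + B - C = 13; 2A + B + C = 8; 3A + B - C = 15.
Subtracting the first from the second: A + 2C = -5.
Subtracting the second from the third: A - 2C = 7.
Solving: C = -3, A = 1, then B = 9.
Hence b_{23} = 1·23 + 9 + (-3)·(-1) = 35.

35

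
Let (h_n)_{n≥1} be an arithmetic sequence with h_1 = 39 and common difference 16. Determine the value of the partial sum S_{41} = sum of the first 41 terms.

14719

h_n = 39 + (n - 1)·16.
h_{41} = 679; S = 41·(39 + 679)/2 = 14719.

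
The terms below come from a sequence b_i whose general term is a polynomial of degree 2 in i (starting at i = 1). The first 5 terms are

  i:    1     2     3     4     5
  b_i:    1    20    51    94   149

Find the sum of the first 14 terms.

6111

1st diffs: 19, 31, 43, 55.
2nd diffs: 12, 12, 12 (constant).
So b_i = 6i^2 + i - 6.
Continuing: …, 216, 295, 386, 489, …, b_{14} = 1184.
Summing i = 1..14 (14 terms) gives 6111.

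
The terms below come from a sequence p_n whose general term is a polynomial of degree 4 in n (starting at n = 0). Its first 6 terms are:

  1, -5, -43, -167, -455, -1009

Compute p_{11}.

-18655

1st diffs: -6, -38, -124, -288, -554.
2nd diffs: -32, -86, -164, -266.
3rd diffs: -54, -78, -102.
4th diffs: -24, -24 (constant).
Newton forward-difference form: p_n = 1 + (-6)·C(n,1) + (-32)·C(n,2) + (-54)·C(n,3) + (-24)·C(n,4).
At n = 11: n = 11, so p_{11} = 1 - 66 - 1760 - 8910 - 7920 = -18655.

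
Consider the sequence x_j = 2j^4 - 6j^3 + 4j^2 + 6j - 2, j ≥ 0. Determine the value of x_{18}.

x_{18} = 2·18^4 - 6·18^3 + 4·18^2 + 6·18 - 2 = 176362.

176362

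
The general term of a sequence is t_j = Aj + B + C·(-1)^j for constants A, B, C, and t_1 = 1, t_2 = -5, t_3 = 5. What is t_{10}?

11

The three given values yield: A + B - C = 1; 2A + B + C = -5; 3A + B - C = 5.
Subtracting the first from the second: A + 2C = -6.
Subtracting the second from the third: A - 2C = 10.
Solving: C = -4, A = 2, then B = -5.
So t_j = 2·j + (-5) + (-4)·(-1)^j; at j=10 this is 11.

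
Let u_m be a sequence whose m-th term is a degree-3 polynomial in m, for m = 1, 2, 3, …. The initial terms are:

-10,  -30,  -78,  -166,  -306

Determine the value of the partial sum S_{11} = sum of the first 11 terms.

-9790

1st diffs: -20, -48, -88, -140.
2nd diffs: -28, -40, -52.
3rd diffs: -12, -12 (constant).
Newton forward-difference form: u_m = -10 + (-20)·C(m-1,1) + (-28)·C(m-1,2) + (-12)·C(m-1,3).
Continuing: …, -510, -790, -1158, -1626, …, u_{11} = -2910.
Summing m = 1..11 (11 terms) gives -9790.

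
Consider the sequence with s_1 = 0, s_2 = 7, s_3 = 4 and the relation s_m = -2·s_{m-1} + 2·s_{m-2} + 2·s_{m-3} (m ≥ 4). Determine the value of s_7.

Iterate the recurrence:
s_4 = 6  s_5 = 10  s_6 = 0  s_7 = 32.

32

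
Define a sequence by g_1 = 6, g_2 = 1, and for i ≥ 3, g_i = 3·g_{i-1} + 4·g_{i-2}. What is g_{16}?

1503238549

g_3 = 27, g_4 = 85, g_5 = 363, …, g_{13} = 23488107, g_{14} = 93952405, g_{15} = 375809643, g_{16} = 1503238549.
(Characteristic roots are 4 and -1.)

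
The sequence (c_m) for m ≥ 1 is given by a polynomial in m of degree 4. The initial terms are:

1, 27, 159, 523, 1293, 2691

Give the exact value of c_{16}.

134371

1st diffs: 26, 132, 364, 770, 1398.
2nd diffs: 106, 232, 406, 628.
3rd diffs: 126, 174, 222.
4th diffs: 48, 48 (constant).
So c_m = 2m^4 + m^3 - 3m^2 - 2m + 3.
Evaluating at m = 16 gives c_{16} = 134371.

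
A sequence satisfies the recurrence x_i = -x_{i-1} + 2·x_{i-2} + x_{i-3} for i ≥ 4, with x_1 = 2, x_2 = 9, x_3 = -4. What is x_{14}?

6353

Compute successive terms:
x_4 = 24  x_5 = -23  x_6 = 67  …  x_{11} = -1044  x_{12} = 1977  x_{13} = -3443  x_{14} = 6353.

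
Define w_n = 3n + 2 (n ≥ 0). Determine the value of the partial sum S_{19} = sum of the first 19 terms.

Over n = 0..18: Σn = 171.
Total = (3)·171 + (2)·19 = 551.

551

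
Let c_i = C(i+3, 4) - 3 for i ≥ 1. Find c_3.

12

C(6, 4) = 15, so c_3 = 12.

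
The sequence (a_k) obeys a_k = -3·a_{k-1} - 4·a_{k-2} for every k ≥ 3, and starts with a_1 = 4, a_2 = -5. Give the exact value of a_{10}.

Applying the relation repeatedly:
a_3 = -1, a_4 = 23, a_5 = -65, a_6 = 103, a_7 = -49, a_8 = -265, a_9 = 991, a_{10} = -1913.

-1913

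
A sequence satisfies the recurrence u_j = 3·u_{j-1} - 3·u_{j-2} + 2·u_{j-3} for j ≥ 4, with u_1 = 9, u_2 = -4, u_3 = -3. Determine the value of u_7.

219

u_4 = 21  u_5 = 64  u_6 = 123  u_7 = 219.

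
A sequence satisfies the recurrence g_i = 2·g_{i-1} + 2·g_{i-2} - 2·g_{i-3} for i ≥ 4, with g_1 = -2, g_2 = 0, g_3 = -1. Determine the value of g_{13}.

Iterate the recurrence:
g_4 = 2;  g_5 = 2;  g_6 = 10;  g_7 = 20;  g_8 = 56;  g_9 = 132;  g_{10} = 336;  g_{11} = 824;  g_{12} = 2056;  g_{13} = 5088.

5088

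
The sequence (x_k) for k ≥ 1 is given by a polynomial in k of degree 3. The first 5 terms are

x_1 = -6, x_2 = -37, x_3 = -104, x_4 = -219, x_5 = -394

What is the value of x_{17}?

1st diffs: -31, -67, -115, -175.
2nd diffs: -36, -48, -60.
3rd diffs: -12, -12 (constant).
Newton forward-difference form: x_k = -6 + (-31)·C(k-1,1) + (-36)·C(k-1,2) + (-12)·C(k-1,3).
At k = 17: k-1 = 16, so x_{17} = -6 - 496 - 4320 - 6720 = -11542.

-11542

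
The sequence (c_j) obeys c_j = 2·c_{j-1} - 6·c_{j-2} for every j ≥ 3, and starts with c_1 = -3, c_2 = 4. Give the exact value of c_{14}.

494848

Step forward from the initial values:
c_3 = 26, c_4 = 28, c_5 = -100, …, c_{11} = -32608, c_{12} = -51776, c_{13} = 92096, c_{14} = 494848.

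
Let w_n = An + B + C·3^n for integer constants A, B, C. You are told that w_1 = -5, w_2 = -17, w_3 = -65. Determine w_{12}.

The three given values yield: A + B + 3C = -5; 2A + B + 9C = -17; 3A + B + 27C = -65.
Subtracting the first from the second: A + 6C = -12.
Subtracting the second from the third: A + 18C = -48.
Solving: C = -3, A = 6, then B = -2.
Therefore w_{12} = 72 + (-2) + (-3)·531441 = -1594253.

-1594253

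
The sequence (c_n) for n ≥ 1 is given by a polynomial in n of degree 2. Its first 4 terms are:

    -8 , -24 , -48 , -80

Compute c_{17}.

-1224

1st diffs: -16, -24, -32.
2nd diffs: -8, -8 (constant).
So c_n = -4n^2 - 4n.
Evaluating at n = 17 gives c_{17} = -1224.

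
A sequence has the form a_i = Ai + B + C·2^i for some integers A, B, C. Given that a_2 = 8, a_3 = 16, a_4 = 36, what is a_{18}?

786364

At i = 2, 3, 4: 2A + B + 4C = 8; 3A + B + 8C = 16; 4A + B + 16C = 36.
Subtracting the first from the second: A + 4C = 8.
Subtracting the second from the third: A + 8C = 20.
Solving: C = 3, A = -4, then B = 4.
Hence a_{18} = -4·18 + 4 + 3·262144 = 786364.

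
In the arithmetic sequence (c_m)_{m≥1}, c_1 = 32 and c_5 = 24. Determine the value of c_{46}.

-58

Common difference d = (24 - 32) / (5 - 1) = -2.
c_m = 32 + (m - 1)·(-2).
c_{46} = 32 + 45·(-2) = -58.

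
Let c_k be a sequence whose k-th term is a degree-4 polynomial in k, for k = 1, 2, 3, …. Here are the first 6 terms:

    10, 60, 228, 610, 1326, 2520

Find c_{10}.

1st diffs: 50, 168, 382, 716, 1194.
2nd diffs: 118, 214, 334, 478.
3rd diffs: 96, 120, 144.
4th diffs: 24, 24 (constant).
Newton forward-difference form: c_k = 10 + 50·C(k-1,1) + 118·C(k-1,2) + 96·C(k-1,3) + 24·C(k-1,4).
At k = 10: k-1 = 9, so c_{10} = 10 + 450 + 4248 + 8064 + 3024 = 15796.

15796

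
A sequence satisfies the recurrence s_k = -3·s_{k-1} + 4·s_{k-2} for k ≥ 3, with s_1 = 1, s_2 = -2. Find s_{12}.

Iterate the recurrence:
s_3 = 10; s_4 = -38; s_5 = 154; s_6 = -614; s_7 = 2458; s_8 = -9830; s_9 = 39322; s_{10} = -157286; s_{11} = 629146; s_{12} = -2516582.
(Characteristic roots are 1 and -4.)

-2516582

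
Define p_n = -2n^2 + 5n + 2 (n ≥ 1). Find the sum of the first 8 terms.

-212

Over n = 1..8: Σn = 36, Σn² = 204.
Total = (-2)·204 + (5)·36 + (2)·8 = -212.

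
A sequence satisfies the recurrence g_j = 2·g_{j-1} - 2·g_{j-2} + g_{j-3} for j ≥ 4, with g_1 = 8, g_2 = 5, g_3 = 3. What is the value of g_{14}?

g_4 = 4; g_5 = 7; g_6 = 9; …; g_{11} = 7; g_{12} = 9; g_{13} = 8; g_{14} = 5.

5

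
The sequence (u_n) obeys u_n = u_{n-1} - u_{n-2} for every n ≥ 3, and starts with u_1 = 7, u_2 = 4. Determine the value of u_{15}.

Compute successive terms:
u_3 = -3, u_4 = -7, u_5 = -4, …, u_{12} = 3, u_{13} = 7, u_{14} = 4, u_{15} = -3.

-3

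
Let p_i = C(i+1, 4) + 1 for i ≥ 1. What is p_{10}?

331

C(11, 4) = 330, so p_{10} = 331.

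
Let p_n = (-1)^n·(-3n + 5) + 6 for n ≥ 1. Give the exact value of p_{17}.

52

(-1)^17 = -1; -3n + 5 at n=17 is -46; so p_{17} = 52.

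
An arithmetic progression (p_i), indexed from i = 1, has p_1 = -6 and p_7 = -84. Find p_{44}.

Common difference d = (-84 - (-6)) / (7 - 1) = -13.
p_i = -6 + (i - 1)·(-13).
p_{44} = -6 + 43·(-13) = -565.

-565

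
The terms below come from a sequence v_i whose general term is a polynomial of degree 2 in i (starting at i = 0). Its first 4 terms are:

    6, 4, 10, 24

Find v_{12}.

1st diffs: -2, 6, 14.
2nd diffs: 8, 8 (constant).
So v_i = 4i^2 - 6i + 6.
Evaluating at i = 12 gives v_{12} = 510.

510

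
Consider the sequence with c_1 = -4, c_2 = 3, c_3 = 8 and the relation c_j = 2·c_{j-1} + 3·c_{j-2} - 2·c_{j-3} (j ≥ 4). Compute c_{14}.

968939

c_4 = 33, c_5 = 84, c_6 = 251, …, c_{11} = 43480, c_{12} = 122417, c_{13} = 344324, c_{14} = 968939.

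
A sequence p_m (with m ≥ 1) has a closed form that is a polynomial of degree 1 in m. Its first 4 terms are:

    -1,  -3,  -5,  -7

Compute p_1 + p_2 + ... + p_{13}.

-169

1st diffs: -2, -2, -2 (constant).
So p_m = -2m + 1.
Continuing: …, -9, -11, -13, -15, …, p_{13} = -25.
Summing m = 1..13 (13 terms) gives -169.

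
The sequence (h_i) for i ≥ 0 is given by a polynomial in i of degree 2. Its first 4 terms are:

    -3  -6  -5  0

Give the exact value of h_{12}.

225

1st diffs: -3, 1, 5.
2nd diffs: 4, 4 (constant).
So h_i = 2i^2 - 5i - 3.
Evaluating at i = 12 gives h_{12} = 225.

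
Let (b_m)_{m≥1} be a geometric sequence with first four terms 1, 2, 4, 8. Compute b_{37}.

Common ratio r = 2.
b_m = 1·2^(m-1).
b_{37} = 1·2^36 = 68719476736.

68719476736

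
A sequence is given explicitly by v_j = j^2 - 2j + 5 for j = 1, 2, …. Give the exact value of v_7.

v_7 = 1·7^2 - 2·7 + 5 = 40.

40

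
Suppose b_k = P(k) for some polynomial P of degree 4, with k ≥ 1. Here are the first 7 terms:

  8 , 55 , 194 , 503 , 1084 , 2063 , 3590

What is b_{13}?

1st diffs: 47, 139, 309, 581, 979, 1527.
2nd diffs: 92, 170, 272, 398, 548.
3rd diffs: 78, 102, 126, 150.
4th diffs: 24, 24, 24 (constant).
So b_k = k^4 + 3k^3 + 3k^2 + 2k - 1.
Evaluating at k = 13 gives b_{13} = 35684.

35684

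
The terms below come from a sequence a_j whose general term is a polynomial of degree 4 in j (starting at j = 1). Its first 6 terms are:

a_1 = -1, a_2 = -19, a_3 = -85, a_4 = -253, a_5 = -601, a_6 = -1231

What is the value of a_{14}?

1st diffs: -18, -66, -168, -348, -630.
2nd diffs: -48, -102, -180, -282.
3rd diffs: -54, -78, -102.
4th diffs: -24, -24 (constant).
So a_j = -j^4 + j^3 - 5j^2 + 5j - 1.
Evaluating at j = 14 gives a_{14} = -36583.

-36583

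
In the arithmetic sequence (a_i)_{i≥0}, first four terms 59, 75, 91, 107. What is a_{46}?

Common difference d = 16.
a_i = 59 + (i - 0)·16.
a_{46} = 59 + 46·16 = 795.

795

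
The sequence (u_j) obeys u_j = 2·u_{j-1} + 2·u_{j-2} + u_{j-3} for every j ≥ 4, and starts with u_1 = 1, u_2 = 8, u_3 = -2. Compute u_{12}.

Iterate the recurrence:
u_4 = 13, u_5 = 30, u_6 = 84, u_7 = 241, u_8 = 680, u_9 = 1926, u_{10} = 5453, u_{11} = 15438, u_{12} = 43708.

43708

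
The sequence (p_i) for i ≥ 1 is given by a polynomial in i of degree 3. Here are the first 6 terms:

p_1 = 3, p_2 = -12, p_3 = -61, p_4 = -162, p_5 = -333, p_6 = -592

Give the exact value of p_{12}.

1st diffs: -15, -49, -101, -171, -259.
2nd diffs: -34, -52, -70, -88.
3rd diffs: -18, -18, -18 (constant).
Newton forward-difference form: p_i = 3 + (-15)·C(i-1,1) + (-34)·C(i-1,2) + (-18)·C(i-1,3).
At i = 12: i-1 = 11, so p_{12} = 3 - 165 - 1870 - 2970 = -5002.

-5002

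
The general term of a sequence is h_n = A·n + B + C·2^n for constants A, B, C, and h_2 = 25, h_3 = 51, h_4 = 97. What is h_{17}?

655455

The three given values yield: 2A + B + 4C = 25; 3A + B + 8C = 51; 4A + B + 16C = 97.
Subtracting the first from the second: A + 4C = 26.
Subtracting the second from the third: A + 8C = 46.
Solving: C = 5, A = 6, then B = -7.
Therefore h_{17} = 102 + (-7) + 5·131072 = 655455.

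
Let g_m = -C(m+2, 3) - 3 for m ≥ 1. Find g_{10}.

-223

C(12, 3) = 220, so g_{10} = -223.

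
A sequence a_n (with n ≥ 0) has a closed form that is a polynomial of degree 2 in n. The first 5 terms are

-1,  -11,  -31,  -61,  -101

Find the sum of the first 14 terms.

1st diffs: -10, -20, -30, -40.
2nd diffs: -10, -10, -10 (constant).
So a_n = -5n^2 - 5n - 1.
Continuing: …, -151, -211, -281, -361, …, a_{13} = -911.
Summing n = 0..13 (14 terms) gives -4564.

-4564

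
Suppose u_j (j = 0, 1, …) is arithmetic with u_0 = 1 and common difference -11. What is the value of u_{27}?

u_j = 1 + (j - 0)·(-11).
u_{27} = 1 + 27·(-11) = -296.

-296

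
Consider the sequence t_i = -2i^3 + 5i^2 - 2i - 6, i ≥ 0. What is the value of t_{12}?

t_{12} = -2·12^3 + 5·12^2 - 2·12 - 6 = -2766.

-2766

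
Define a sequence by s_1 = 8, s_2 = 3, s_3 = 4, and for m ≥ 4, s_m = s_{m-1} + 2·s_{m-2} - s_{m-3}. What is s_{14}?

991

s_4 = 2; s_5 = 7; s_6 = 7; …; s_{11} = 178; s_{12} = 301; s_{13} = 567; s_{14} = 991.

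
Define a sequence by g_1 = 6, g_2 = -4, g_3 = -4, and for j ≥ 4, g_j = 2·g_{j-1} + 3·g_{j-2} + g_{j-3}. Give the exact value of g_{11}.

-37214

g_4 = -14;  g_5 = -44;  g_6 = -134;  g_7 = -414;  g_8 = -1274;  g_9 = -3924;  g_{10} = -12084;  g_{11} = -37214.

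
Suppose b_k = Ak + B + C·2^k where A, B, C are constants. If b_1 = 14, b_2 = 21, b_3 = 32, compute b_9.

1058

Plug in k = 1, 2, 3: A + B + 2C = 14; 2A + B + 4C = 21; 3A + B + 8C = 32.
Subtracting the first from the second: A + 2C = 7.
Subtracting the second from the third: A + 4C = 11.
Solving: C = 2, A = 3, then B = 7.
So b_k = 3·k + 7 + 2·2^k; at k=9 this is 1058.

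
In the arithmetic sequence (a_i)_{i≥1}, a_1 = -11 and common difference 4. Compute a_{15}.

a_i = -11 + (i - 1)·4.
a_{15} = -11 + 14·4 = 45.

45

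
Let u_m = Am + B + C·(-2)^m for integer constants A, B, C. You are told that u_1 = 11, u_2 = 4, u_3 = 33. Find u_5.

Plug in m = 1, 2, 3: A + B - 2C = 11; 2A + B + 4C = 4; 3A + B - 8C = 33.
Subtracting the first from the second: A + 6C = -7.
Subtracting the second from the third: A - 12C = 29.
Solving: C = -2, A = 5, then B = 2.
Hence u_5 = 5·5 + 2 + (-2)·(-32) = 91.

91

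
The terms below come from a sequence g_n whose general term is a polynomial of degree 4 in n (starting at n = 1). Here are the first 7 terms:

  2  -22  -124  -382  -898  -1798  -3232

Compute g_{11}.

-18148

1st diffs: -24, -102, -258, -516, -900, -1434.
2nd diffs: -78, -156, -258, -384, -534.
3rd diffs: -78, -102, -126, -150.
4th diffs: -24, -24, -24 (constant).
Newton forward-difference form: g_n = 2 + (-24)·C(n-1,1) + (-78)·C(n-1,2) + (-78)·C(n-1,3) + (-24)·C(n-1,4).
At n = 11: n-1 = 10, so g_{11} = 2 - 240 - 3510 - 9360 - 5040 = -18148.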